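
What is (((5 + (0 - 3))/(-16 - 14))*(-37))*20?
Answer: 148/3 ≈ 49.333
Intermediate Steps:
(((5 + (0 - 3))/(-16 - 14))*(-37))*20 = (((5 - 3)/(-30))*(-37))*20 = ((2*(-1/30))*(-37))*20 = -1/15*(-37)*20 = (37/15)*20 = 148/3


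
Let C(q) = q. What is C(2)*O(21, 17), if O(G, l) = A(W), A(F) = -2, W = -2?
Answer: -4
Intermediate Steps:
O(G, l) = -2
C(2)*O(21, 17) = 2*(-2) = -4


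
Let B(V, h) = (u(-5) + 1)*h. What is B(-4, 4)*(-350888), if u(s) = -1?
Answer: 0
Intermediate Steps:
B(V, h) = 0 (B(V, h) = (-1 + 1)*h = 0*h = 0)
B(-4, 4)*(-350888) = 0*(-350888) = 0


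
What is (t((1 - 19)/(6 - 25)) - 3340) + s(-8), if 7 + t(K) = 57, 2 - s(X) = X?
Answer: -3280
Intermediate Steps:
s(X) = 2 - X
t(K) = 50 (t(K) = -7 + 57 = 50)
(t((1 - 19)/(6 - 25)) - 3340) + s(-8) = (50 - 3340) + (2 - 1*(-8)) = -3290 + (2 + 8) = -3290 + 10 = -3280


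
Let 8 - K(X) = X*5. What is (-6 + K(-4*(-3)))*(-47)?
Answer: 2726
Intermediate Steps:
K(X) = 8 - 5*X (K(X) = 8 - X*5 = 8 - 5*X)
(-6 + K(-4*(-3)))*(-47) = (-6 + (8 - (-20)*(-3)))*(-47) = (-6 + (8 - 5*12))*(-47) = (-6 + (8 - 60))*(-47) = (-6 - 52)*(-47) = -58*(-47) = 2726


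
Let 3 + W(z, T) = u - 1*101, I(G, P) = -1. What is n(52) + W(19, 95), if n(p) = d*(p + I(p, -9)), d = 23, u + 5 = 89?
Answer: 1153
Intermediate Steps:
u = 84 (u = -5 + 89 = 84)
W(z, T) = -20 (W(z, T) = -3 + (84 - 1*101) = -3 + (84 - 101) = -3 - 17 = -20)
n(p) = -23 + 23*p (n(p) = 23*(p - 1) = 23*(-1 + p) = -23 + 23*p)
n(52) + W(19, 95) = (-23 + 23*52) - 20 = (-23 + 1196) - 20 = 1173 - 20 = 1153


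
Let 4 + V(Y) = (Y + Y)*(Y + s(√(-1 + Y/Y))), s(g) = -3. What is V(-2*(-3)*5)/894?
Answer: 808/447 ≈ 1.8076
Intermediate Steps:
V(Y) = -4 + 2*Y*(-3 + Y) (V(Y) = -4 + (Y + Y)*(Y - 3) = -4 + (2*Y)*(-3 + Y) = -4 + 2*Y*(-3 + Y))
V(-2*(-3)*5)/894 = (-4 - 6*(-2*(-3))*5 + 2*(-2*(-3)*5)²)/894 = (-4 - 36*5 + 2*(6*5)²)*(1/894) = (-4 - 6*30 + 2*30²)*(1/894) = (-4 - 180 + 2*900)*(1/894) = (-4 - 180 + 1800)*(1/894) = 1616*(1/894) = 808/447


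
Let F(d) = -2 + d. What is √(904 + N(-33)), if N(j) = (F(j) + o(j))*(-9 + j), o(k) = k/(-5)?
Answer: 2*√13105/5 ≈ 45.791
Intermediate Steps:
o(k) = -k/5 (o(k) = k*(-⅕) = -k/5)
N(j) = (-9 + j)*(-2 + 4*j/5) (N(j) = ((-2 + j) - j/5)*(-9 + j) = (-2 + 4*j/5)*(-9 + j) = (-9 + j)*(-2 + 4*j/5))
√(904 + N(-33)) = √(904 + (18 - 46/5*(-33) + (⅘)*(-33)²)) = √(904 + (18 + 1518/5 + (⅘)*1089)) = √(904 + (18 + 1518/5 + 4356/5)) = √(904 + 5964/5) = √(10484/5) = 2*√13105/5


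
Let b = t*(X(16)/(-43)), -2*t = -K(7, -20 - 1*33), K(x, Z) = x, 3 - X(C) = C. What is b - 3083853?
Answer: -265211267/86 ≈ -3.0839e+6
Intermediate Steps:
X(C) = 3 - C
t = 7/2 (t = -(-1)*7/2 = -½*(-7) = 7/2 ≈ 3.5000)
b = 91/86 (b = 7*((3 - 1*16)/(-43))/2 = 7*((3 - 16)*(-1/43))/2 = 7*(-13*(-1/43))/2 = (7/2)*(13/43) = 91/86 ≈ 1.0581)
b - 3083853 = 91/86 - 3083853 = -265211267/86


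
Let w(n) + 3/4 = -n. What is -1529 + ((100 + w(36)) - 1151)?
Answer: -10467/4 ≈ -2616.8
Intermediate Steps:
w(n) = -¾ - n
-1529 + ((100 + w(36)) - 1151) = -1529 + ((100 + (-¾ - 1*36)) - 1151) = -1529 + ((100 + (-¾ - 36)) - 1151) = -1529 + ((100 - 147/4) - 1151) = -1529 + (253/4 - 1151) = -1529 - 4351/4 = -10467/4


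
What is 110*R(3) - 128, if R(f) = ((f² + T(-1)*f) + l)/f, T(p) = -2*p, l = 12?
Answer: 862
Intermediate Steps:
R(f) = (12 + f² + 2*f)/f (R(f) = ((f² + (-2*(-1))*f) + 12)/f = ((f² + 2*f) + 12)/f = (12 + f² + 2*f)/f)
110*R(3) - 128 = 110*(2 + 3 + 12/3) - 128 = 110*(2 + 3 + 12*(⅓)) - 128 = 110*(2 + 3 + 4) - 128 = 110*9 - 128 = 990 - 128 = 862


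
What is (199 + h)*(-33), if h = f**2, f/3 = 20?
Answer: -125367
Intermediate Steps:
f = 60 (f = 3*20 = 60)
h = 3600 (h = 60**2 = 3600)
(199 + h)*(-33) = (199 + 3600)*(-33) = 3799*(-33) = -125367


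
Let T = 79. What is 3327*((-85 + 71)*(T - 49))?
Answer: -1397340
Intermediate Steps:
3327*((-85 + 71)*(T - 49)) = 3327*((-85 + 71)*(79 - 49)) = 3327*(-14*30) = 3327*(-420) = -1397340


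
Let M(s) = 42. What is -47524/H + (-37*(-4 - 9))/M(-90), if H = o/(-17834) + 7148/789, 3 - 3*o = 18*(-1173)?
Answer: -28027235183267/5120793762 ≈ -5473.2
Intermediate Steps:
o = 7039 (o = 1 - 6*(-1173) = 1 - 1/3*(-21114) = 1 + 7038 = 7039)
H = 121923661/14071026 (H = 7039/(-17834) + 7148/789 = 7039*(-1/17834) + 7148*(1/789) = -7039/17834 + 7148/789 = 121923661/14071026 ≈ 8.6649)
-47524/H + (-37*(-4 - 9))/M(-90) = -47524/121923661/14071026 - 37*(-4 - 9)/42 = -47524*14071026/121923661 - 37*(-13)*(1/42) = -668711439624/121923661 + 481*(1/42) = -668711439624/121923661 + 481/42 = -28027235183267/5120793762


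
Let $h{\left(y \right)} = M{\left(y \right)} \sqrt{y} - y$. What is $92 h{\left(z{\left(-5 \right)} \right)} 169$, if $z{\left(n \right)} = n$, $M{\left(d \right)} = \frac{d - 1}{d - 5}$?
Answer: $77740 + \frac{46644 i \sqrt{5}}{5} \approx 77740.0 + 20860.0 i$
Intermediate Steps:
$M{\left(d \right)} = \frac{-1 + d}{-5 + d}$
$h{\left(y \right)} = - y + \frac{\sqrt{y} \left(-1 + y\right)}{-5 + y}$ ($h{\left(y \right)} = \frac{-1 + y}{-5 + y} \sqrt{y} - y = \frac{\sqrt{y} \left(-1 + y\right)}{-5 + y} - y = - y + \frac{\sqrt{y} \left(-1 + y\right)}{-5 + y}$)
$92 h{\left(z{\left(-5 \right)} \right)} 169 = 92 \frac{\sqrt{-5} \left(-1 - 5\right) - - 5 \left(-5 - 5\right)}{-5 - 5} \cdot 169 = 92 \frac{i \sqrt{5} \left(-6\right) - \left(-5\right) \left(-10\right)}{-10} \cdot 169 = 92 \left(- \frac{- 6 i \sqrt{5} - 50}{10}\right) 169 = 92 \left(- \frac{-50 - 6 i \sqrt{5}}{10}\right) 169 = 92 \left(5 + \frac{3 i \sqrt{5}}{5}\right) 169 = \left(460 + \frac{276 i \sqrt{5}}{5}\right) 169 = 77740 + \frac{46644 i \sqrt{5}}{5}$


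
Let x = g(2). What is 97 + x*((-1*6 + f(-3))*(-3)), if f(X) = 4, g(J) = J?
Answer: 109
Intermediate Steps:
x = 2
97 + x*((-1*6 + f(-3))*(-3)) = 97 + 2*((-1*6 + 4)*(-3)) = 97 + 2*((-6 + 4)*(-3)) = 97 + 2*(-2*(-3)) = 97 + 2*6 = 97 + 12 = 109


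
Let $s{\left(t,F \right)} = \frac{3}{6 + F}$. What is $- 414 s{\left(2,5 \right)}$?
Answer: $- \frac{1242}{11} \approx -112.91$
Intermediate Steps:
$- 414 s{\left(2,5 \right)} = - 414 \frac{3}{6 + 5} = - 414 \cdot \frac{3}{11} = - 414 \cdot 3 \cdot \frac{1}{11} = \left(-414\right) \frac{3}{11} = - \frac{1242}{11}$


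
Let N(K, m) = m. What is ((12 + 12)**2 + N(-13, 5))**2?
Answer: 337561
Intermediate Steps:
((12 + 12)**2 + N(-13, 5))**2 = ((12 + 12)**2 + 5)**2 = (24**2 + 5)**2 = (576 + 5)**2 = 581**2 = 337561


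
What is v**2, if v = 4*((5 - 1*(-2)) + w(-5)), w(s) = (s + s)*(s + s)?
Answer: 183184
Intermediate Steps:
w(s) = 4*s**2 (w(s) = (2*s)*(2*s) = 4*s**2)
v = 428 (v = 4*((5 - 1*(-2)) + 4*(-5)**2) = 4*((5 + 2) + 4*25) = 4*(7 + 100) = 4*107 = 428)
v**2 = 428**2 = 183184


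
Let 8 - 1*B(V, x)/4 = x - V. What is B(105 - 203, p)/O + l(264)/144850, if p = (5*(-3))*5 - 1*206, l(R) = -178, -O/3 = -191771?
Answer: 4129843/41667044025 ≈ 9.9115e-5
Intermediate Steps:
O = 575313 (O = -3*(-191771) = 575313)
p = -281 (p = -15*5 - 206 = -75 - 206 = -281)
B(V, x) = 32 - 4*x + 4*V (B(V, x) = 32 - 4*(x - V) = 32 + (-4*x + 4*V) = 32 - 4*x + 4*V)
B(105 - 203, p)/O + l(264)/144850 = (32 - 4*(-281) + 4*(105 - 203))/575313 - 178/144850 = (32 + 1124 + 4*(-98))*(1/575313) - 178*1/144850 = (32 + 1124 - 392)*(1/575313) - 89/72425 = 764*(1/575313) - 89/72425 = 764/575313 - 89/72425 = 4129843/41667044025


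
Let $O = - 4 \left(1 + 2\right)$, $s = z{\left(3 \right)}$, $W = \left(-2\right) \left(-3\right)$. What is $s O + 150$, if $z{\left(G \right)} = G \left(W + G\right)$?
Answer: $-174$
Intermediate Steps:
$W = 6$
$z{\left(G \right)} = G \left(6 + G\right)$
$s = 27$ ($s = 3 \left(6 + 3\right) = 3 \cdot 9 = 27$)
$O = -12$ ($O = \left(-4\right) 3 = -12$)
$s O + 150 = 27 \left(-12\right) + 150 = -324 + 150 = -174$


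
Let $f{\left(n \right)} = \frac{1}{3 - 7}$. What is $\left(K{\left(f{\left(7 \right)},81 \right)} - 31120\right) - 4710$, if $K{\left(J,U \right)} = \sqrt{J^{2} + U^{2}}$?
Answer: $-35830 + \frac{\sqrt{104977}}{4} \approx -35749.0$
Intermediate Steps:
$f{\left(n \right)} = - \frac{1}{4}$ ($f{\left(n \right)} = \frac{1}{-4} = - \frac{1}{4}$)
$\left(K{\left(f{\left(7 \right)},81 \right)} - 31120\right) - 4710 = \left(\sqrt{\left(- \frac{1}{4}\right)^{2} + 81^{2}} - 31120\right) - 4710 = \left(\sqrt{\frac{1}{16} + 6561} - 31120\right) - 4710 = \left(\sqrt{\frac{104977}{16}} - 31120\right) - 4710 = \left(\frac{\sqrt{104977}}{4} - 31120\right) - 4710 = \left(-31120 + \frac{\sqrt{104977}}{4}\right) - 4710 = -35830 + \frac{\sqrt{104977}}{4}$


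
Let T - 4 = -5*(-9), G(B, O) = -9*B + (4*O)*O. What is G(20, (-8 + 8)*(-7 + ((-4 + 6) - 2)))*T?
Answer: -8820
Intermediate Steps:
G(B, O) = -9*B + 4*O**2
T = 49 (T = 4 - 5*(-9) = 4 + 45 = 49)
G(20, (-8 + 8)*(-7 + ((-4 + 6) - 2)))*T = (-9*20 + 4*((-8 + 8)*(-7 + ((-4 + 6) - 2)))**2)*49 = (-180 + 4*(0*(-7 + (2 - 2)))**2)*49 = (-180 + 4*(0*(-7 + 0))**2)*49 = (-180 + 4*(0*(-7))**2)*49 = (-180 + 4*0**2)*49 = (-180 + 4*0)*49 = (-180 + 0)*49 = -180*49 = -8820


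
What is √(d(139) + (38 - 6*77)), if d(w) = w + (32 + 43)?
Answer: I*√210 ≈ 14.491*I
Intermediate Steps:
d(w) = 75 + w (d(w) = w + 75 = 75 + w)
√(d(139) + (38 - 6*77)) = √((75 + 139) + (38 - 6*77)) = √(214 + (38 - 462)) = √(214 - 424) = √(-210) = I*√210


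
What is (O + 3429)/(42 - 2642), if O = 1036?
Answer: -893/520 ≈ -1.7173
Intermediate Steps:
(O + 3429)/(42 - 2642) = (1036 + 3429)/(42 - 2642) = 4465/(-2600) = 4465*(-1/2600) = -893/520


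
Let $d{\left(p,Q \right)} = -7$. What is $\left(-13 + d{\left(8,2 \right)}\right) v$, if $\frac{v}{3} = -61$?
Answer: $3660$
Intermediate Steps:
$v = -183$ ($v = 3 \left(-61\right) = -183$)
$\left(-13 + d{\left(8,2 \right)}\right) v = \left(-13 - 7\right) \left(-183\right) = \left(-20\right) \left(-183\right) = 3660$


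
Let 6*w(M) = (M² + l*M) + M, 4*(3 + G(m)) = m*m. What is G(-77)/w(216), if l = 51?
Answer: 5917/38592 ≈ 0.15332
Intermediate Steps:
G(m) = -3 + m²/4 (G(m) = -3 + (m*m)/4 = -3 + m²/4)
w(M) = M²/6 + 26*M/3 (w(M) = ((M² + 51*M) + M)/6 = (M² + 52*M)/6 = M²/6 + 26*M/3)
G(-77)/w(216) = (-3 + (¼)*(-77)²)/(((⅙)*216*(52 + 216))) = (-3 + (¼)*5929)/(((⅙)*216*268)) = (-3 + 5929/4)/9648 = (5917/4)*(1/9648) = 5917/38592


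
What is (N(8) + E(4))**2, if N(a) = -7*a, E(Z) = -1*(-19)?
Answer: 1369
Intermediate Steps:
E(Z) = 19
(N(8) + E(4))**2 = (-7*8 + 19)**2 = (-56 + 19)**2 = (-37)**2 = 1369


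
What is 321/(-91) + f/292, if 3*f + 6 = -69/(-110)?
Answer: -10328447/2922920 ≈ -3.5336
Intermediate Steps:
f = -197/110 (f = -2 + (-69/(-110))/3 = -2 + (-69*(-1/110))/3 = -2 + (1/3)*(69/110) = -2 + 23/110 = -197/110 ≈ -1.7909)
321/(-91) + f/292 = 321/(-91) - 197/110/292 = 321*(-1/91) - 197/110*1/292 = -321/91 - 197/32120 = -10328447/2922920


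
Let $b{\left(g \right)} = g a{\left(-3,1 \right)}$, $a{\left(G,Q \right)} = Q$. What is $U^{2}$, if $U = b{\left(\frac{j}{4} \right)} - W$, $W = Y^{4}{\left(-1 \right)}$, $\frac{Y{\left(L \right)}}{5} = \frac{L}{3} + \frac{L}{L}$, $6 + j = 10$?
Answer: $\frac{98386561}{6561} \approx 14996.0$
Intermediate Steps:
$j = 4$ ($j = -6 + 10 = 4$)
$Y{\left(L \right)} = 5 + \frac{5 L}{3}$ ($Y{\left(L \right)} = 5 \left(\frac{L}{3} + \frac{L}{L}\right) = 5 \left(L \frac{1}{3} + 1\right) = 5 \left(\frac{L}{3} + 1\right) = 5 \left(1 + \frac{L}{3}\right) = 5 + \frac{5 L}{3}$)
$W = \frac{10000}{81}$ ($W = \left(5 + \frac{5}{3} \left(-1\right)\right)^{4} = \left(5 - \frac{5}{3}\right)^{4} = \left(\frac{10}{3}\right)^{4} = \frac{10000}{81} \approx 123.46$)
$b{\left(g \right)} = g$ ($b{\left(g \right)} = g 1 = g$)
$U = - \frac{9919}{81}$ ($U = \frac{4}{4} - \frac{10000}{81} = 4 \cdot \frac{1}{4} - \frac{10000}{81} = 1 - \frac{10000}{81} = - \frac{9919}{81} \approx -122.46$)
$U^{2} = \left(- \frac{9919}{81}\right)^{2} = \frac{98386561}{6561}$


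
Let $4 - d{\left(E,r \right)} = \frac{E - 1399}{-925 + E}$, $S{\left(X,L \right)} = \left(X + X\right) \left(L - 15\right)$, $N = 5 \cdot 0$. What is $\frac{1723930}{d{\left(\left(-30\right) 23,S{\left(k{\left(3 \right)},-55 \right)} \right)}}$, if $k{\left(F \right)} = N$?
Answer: $\frac{2784146950}{4371} \approx 6.3696 \cdot 10^{5}$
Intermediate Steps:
$N = 0$
$k{\left(F \right)} = 0$
$S{\left(X,L \right)} = 2 X \left(-15 + L\right)$
$d{\left(E,r \right)} = 4 - \frac{-1399 + E}{-925 + E}$ ($d{\left(E,r \right)} = 4 - \frac{E - 1399}{-925 + E} = 4 - \frac{-1399 + E}{-925 + E}$)
$\frac{1723930}{d{\left(\left(-30\right) 23,S{\left(k{\left(3 \right)},-55 \right)} \right)}} = \frac{1723930}{3 \frac{1}{-925 - 690} \left(-767 - 690\right)} = \frac{1723930}{3 \frac{1}{-1615} \left(-1457\right)} = \frac{1723930}{3 \left(- \frac{1}{1615}\right) \left(-1457\right)} = \frac{1723930}{\frac{4371}{1615}} = 1723930 \cdot \frac{1615}{4371} = \frac{2784146950}{4371}$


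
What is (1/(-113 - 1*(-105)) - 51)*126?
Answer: -25767/4 ≈ -6441.8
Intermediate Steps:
(1/(-113 - 1*(-105)) - 51)*126 = (1/(-113 + 105) - 51)*126 = (1/(-8) - 51)*126 = (-⅛ - 51)*126 = -409/8*126 = -25767/4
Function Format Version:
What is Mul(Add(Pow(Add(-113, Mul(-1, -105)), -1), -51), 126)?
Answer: Rational(-25767, 4) ≈ -6441.8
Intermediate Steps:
Mul(Add(Pow(Add(-113, Mul(-1, -105)), -1), -51), 126) = Mul(Add(Pow(Add(-113, 105), -1), -51), 126) = Mul(Add(Pow(-8, -1), -51), 126) = Mul(Add(Rational(-1, 8), -51), 126) = Mul(Rational(-409, 8), 126) = Rational(-25767, 4)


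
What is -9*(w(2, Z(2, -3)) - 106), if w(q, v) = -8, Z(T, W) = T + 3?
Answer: 1026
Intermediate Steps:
Z(T, W) = 3 + T
-9*(w(2, Z(2, -3)) - 106) = -9*(-8 - 106) = -9*(-114) = 1026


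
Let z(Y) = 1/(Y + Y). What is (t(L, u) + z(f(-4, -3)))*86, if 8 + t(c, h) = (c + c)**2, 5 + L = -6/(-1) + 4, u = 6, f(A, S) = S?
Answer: 23693/3 ≈ 7897.7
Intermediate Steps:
L = 5 (L = -5 + (-6/(-1) + 4) = -5 + (-6*(-1) + 4) = -5 + (6 + 4) = -5 + 10 = 5)
t(c, h) = -8 + 4*c**2 (t(c, h) = -8 + (c + c)**2 = -8 + (2*c)**2 = -8 + 4*c**2)
z(Y) = 1/(2*Y)
(t(L, u) + z(f(-4, -3)))*86 = ((-8 + 4*5**2) + (1/2)/(-3))*86 = ((-8 + 4*25) + (1/2)*(-1/3))*86 = ((-8 + 100) - 1/6)*86 = (92 - 1/6)*86 = (551/6)*86 = 23693/3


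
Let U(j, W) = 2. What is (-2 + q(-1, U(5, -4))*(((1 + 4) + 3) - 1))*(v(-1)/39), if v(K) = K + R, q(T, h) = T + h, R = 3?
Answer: 10/39 ≈ 0.25641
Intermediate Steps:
v(K) = 3 + K (v(K) = K + 3 = 3 + K)
(-2 + q(-1, U(5, -4))*(((1 + 4) + 3) - 1))*(v(-1)/39) = (-2 + (-1 + 2)*(((1 + 4) + 3) - 1))*((3 - 1)/39) = (-2 + 1*((5 + 3) - 1))*(2*(1/39)) = (-2 + 1*(8 - 1))*(2/39) = (-2 + 1*7)*(2/39) = (-2 + 7)*(2/39) = 5*(2/39) = 10/39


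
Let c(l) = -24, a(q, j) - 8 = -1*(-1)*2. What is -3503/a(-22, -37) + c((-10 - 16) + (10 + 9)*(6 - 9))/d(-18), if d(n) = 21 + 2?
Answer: -80809/230 ≈ -351.34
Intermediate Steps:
a(q, j) = 10 (a(q, j) = 8 - 1*(-1)*2 = 8 + 1*2 = 8 + 2 = 10)
d(n) = 23
-3503/a(-22, -37) + c((-10 - 16) + (10 + 9)*(6 - 9))/d(-18) = -3503/10 - 24/23 = -80809/230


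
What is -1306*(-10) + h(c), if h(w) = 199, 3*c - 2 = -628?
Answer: 13259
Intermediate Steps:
c = -626/3 (c = 2/3 + (1/3)*(-628) = 2/3 - 628/3 = -626/3 ≈ -208.67)
-1306*(-10) + h(c) = -1306*(-10) + 199 = 13060 + 199 = 13259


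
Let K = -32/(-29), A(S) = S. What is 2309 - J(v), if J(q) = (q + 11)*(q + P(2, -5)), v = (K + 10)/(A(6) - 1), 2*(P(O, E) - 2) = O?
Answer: 47095556/21025 ≈ 2240.0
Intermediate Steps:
P(O, E) = 2 + O/2
K = 32/29 (K = -32*(-1/29) = 32/29 ≈ 1.1034)
v = 322/145 (v = (32/29 + 10)/(6 - 1) = (322/29)/5 = (322/29)*(⅕) = 322/145 ≈ 2.2207)
J(q) = (3 + q)*(11 + q) (J(q) = (q + 11)*(q + (2 + (½)*2)) = (11 + q)*(q + (2 + 1)) = (11 + q)*(q + 3) = (11 + q)*(3 + q) = (3 + q)*(11 + q))
2309 - J(v) = 2309 - (33 + (322/145)² + 14*(322/145)) = 2309 - (33 + 103684/21025 + 4508/145) = 2309 - 1*1451169/21025 = 2309 - 1451169/21025 = 47095556/21025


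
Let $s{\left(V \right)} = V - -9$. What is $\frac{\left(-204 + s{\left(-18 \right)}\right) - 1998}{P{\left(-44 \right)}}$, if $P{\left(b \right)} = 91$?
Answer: $- \frac{2211}{91} \approx -24.297$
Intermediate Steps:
$s{\left(V \right)} = 9 + V$ ($s{\left(V \right)} = V + 9 = 9 + V$)
$\frac{\left(-204 + s{\left(-18 \right)}\right) - 1998}{P{\left(-44 \right)}} = \frac{\left(-204 + \left(9 - 18\right)\right) - 1998}{91} = \left(\left(-204 - 9\right) - 1998\right) \frac{1}{91} = \left(-213 - 1998\right) \frac{1}{91} = \left(-2211\right) \frac{1}{91} = - \frac{2211}{91}$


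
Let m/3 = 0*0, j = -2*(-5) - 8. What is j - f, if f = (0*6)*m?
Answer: 2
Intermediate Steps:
j = 2 (j = 10 - 8 = 2)
m = 0 (m = 3*(0*0) = 3*0 = 0)
f = 0 (f = (0*6)*0 = 0*0 = 0)
j - f = 2 - 1*0 = 2 + 0 = 2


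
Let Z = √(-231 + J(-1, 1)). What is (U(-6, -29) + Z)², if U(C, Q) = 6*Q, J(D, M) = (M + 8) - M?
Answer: (174 - I*√223)² ≈ 30053.0 - 5196.8*I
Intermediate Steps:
J(D, M) = 8 (J(D, M) = (8 + M) - M = 8)
Z = I*√223 (Z = √(-231 + 8) = √(-223) = I*√223 ≈ 14.933*I)
(U(-6, -29) + Z)² = (6*(-29) + I*√223)² = (-174 + I*√223)²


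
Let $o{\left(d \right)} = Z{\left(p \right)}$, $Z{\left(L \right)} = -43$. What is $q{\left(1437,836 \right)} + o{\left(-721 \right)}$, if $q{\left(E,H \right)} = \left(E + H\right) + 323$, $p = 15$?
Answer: $2553$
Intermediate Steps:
$q{\left(E,H \right)} = 323 + E + H$
$o{\left(d \right)} = -43$
$q{\left(1437,836 \right)} + o{\left(-721 \right)} = \left(323 + 1437 + 836\right) - 43 = 2596 - 43 = 2553$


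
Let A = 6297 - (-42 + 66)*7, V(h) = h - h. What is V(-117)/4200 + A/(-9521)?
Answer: -6129/9521 ≈ -0.64373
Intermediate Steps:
V(h) = 0
A = 6129 (A = 6297 - 24*7 = 6297 - 1*168 = 6297 - 168 = 6129)
V(-117)/4200 + A/(-9521) = 0/4200 + 6129/(-9521) = 0*(1/4200) + 6129*(-1/9521) = 0 - 6129/9521 = -6129/9521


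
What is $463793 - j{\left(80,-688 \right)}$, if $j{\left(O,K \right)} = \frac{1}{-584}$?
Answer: $\frac{270855113}{584} \approx 4.6379 \cdot 10^{5}$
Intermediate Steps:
$j{\left(O,K \right)} = - \frac{1}{584}$
$463793 - j{\left(80,-688 \right)} = 463793 - - \frac{1}{584} = 463793 + \frac{1}{584} = \frac{270855113}{584}$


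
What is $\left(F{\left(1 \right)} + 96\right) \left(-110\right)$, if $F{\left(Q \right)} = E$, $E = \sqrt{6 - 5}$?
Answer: $-10670$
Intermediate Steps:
$E = 1$ ($E = \sqrt{1} = 1$)
$F{\left(Q \right)} = 1$
$\left(F{\left(1 \right)} + 96\right) \left(-110\right) = \left(1 + 96\right) \left(-110\right) = 97 \left(-110\right) = -10670$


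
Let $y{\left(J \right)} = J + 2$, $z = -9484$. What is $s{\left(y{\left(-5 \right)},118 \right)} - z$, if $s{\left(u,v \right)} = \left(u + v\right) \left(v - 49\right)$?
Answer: $17419$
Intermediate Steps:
$y{\left(J \right)} = 2 + J$
$s{\left(u,v \right)} = \left(-49 + v\right) \left(u + v\right)$ ($s{\left(u,v \right)} = \left(u + v\right) \left(-49 + v\right) = \left(-49 + v\right) \left(u + v\right)$)
$s{\left(y{\left(-5 \right)},118 \right)} - z = \left(118^{2} - 49 \left(2 - 5\right) - 5782 + \left(2 - 5\right) 118\right) - -9484 = \left(13924 - -147 - 5782 - 354\right) + 9484 = \left(13924 + 147 - 5782 - 354\right) + 9484 = 7935 + 9484 = 17419$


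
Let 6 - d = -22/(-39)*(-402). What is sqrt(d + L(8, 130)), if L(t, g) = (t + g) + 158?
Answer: sqrt(89362)/13 ≈ 22.995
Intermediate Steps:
L(t, g) = 158 + g + t (L(t, g) = (g + t) + 158 = 158 + g + t)
d = 3026/13 (d = 6 - (-22/(-39))*(-402) = 6 - (-22*(-1/39))*(-402) = 6 - 22*(-402)/39 = 6 - 1*(-2948/13) = 6 + 2948/13 = 3026/13 ≈ 232.77)
sqrt(d + L(8, 130)) = sqrt(3026/13 + (158 + 130 + 8)) = sqrt(3026/13 + 296) = sqrt(6874/13) = sqrt(89362)/13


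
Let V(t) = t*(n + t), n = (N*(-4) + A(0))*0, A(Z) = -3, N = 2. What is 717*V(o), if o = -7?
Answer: 35133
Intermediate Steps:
n = 0 (n = (2*(-4) - 3)*0 = (-8 - 3)*0 = -11*0 = 0)
V(t) = t² (V(t) = t*(0 + t) = t*t = t²)
717*V(o) = 717*(-7)² = 717*49 = 35133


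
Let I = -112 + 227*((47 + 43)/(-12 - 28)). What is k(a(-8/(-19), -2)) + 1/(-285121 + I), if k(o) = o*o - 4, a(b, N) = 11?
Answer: 133728071/1142975 ≈ 117.00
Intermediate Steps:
I = -2491/4 (I = -112 + 227*(90/(-40)) = -112 + 227*(90*(-1/40)) = -112 + 227*(-9/4) = -112 - 2043/4 = -2491/4 ≈ -622.75)
k(o) = -4 + o² (k(o) = o² - 4 = -4 + o²)
k(a(-8/(-19), -2)) + 1/(-285121 + I) = (-4 + 11²) + 1/(-285121 - 2491/4) = (-4 + 121) + 1/(-1142975/4) = 117 - 4/1142975 = 133728071/1142975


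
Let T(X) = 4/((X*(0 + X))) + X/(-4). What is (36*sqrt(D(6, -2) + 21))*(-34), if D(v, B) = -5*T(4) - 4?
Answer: -612*sqrt(83) ≈ -5575.6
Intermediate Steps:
T(X) = 4/X**2 - X/4 (T(X) = 4/((X*X)) + X*(-1/4) = 4/(X**2) - X/4 = 4/X**2 - X/4)
D(v, B) = -1/4 (D(v, B) = -5*(4/4**2 - 1/4*4) - 4 = -5*(4*(1/16) - 1) - 4 = -5*(1/4 - 1) - 4 = -5*(-3/4) - 4 = 15/4 - 4 = -1/4)
(36*sqrt(D(6, -2) + 21))*(-34) = (36*sqrt(-1/4 + 21))*(-34) = (36*sqrt(83/4))*(-34) = (36*(sqrt(83)/2))*(-34) = (18*sqrt(83))*(-34) = -612*sqrt(83)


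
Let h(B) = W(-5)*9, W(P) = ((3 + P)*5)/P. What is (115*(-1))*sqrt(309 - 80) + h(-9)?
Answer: 18 - 115*sqrt(229) ≈ -1722.3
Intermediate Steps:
W(P) = (15 + 5*P)/P
h(B) = 18 (h(B) = (5 + 15/(-5))*9 = (5 + 15*(-1/5))*9 = (5 - 3)*9 = 2*9 = 18)
(115*(-1))*sqrt(309 - 80) + h(-9) = (115*(-1))*sqrt(309 - 80) + 18 = -115*sqrt(229) + 18 = 18 - 115*sqrt(229)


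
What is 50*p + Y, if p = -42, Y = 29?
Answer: -2071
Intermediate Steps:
50*p + Y = 50*(-42) + 29 = -2100 + 29 = -2071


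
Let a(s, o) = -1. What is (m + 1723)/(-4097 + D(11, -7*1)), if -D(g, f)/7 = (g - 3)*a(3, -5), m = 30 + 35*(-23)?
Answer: -316/1347 ≈ -0.23460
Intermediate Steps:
m = -775 (m = 30 - 805 = -775)
D(g, f) = -21 + 7*g (D(g, f) = -7*(g - 3)*(-1) = -7*(-3 + g)*(-1) = -7*(3 - g) = -21 + 7*g)
(m + 1723)/(-4097 + D(11, -7*1)) = (-775 + 1723)/(-4097 + (-21 + 7*11)) = 948/(-4097 + (-21 + 77)) = 948/(-4097 + 56) = 948/(-4041) = 948*(-1/4041) = -316/1347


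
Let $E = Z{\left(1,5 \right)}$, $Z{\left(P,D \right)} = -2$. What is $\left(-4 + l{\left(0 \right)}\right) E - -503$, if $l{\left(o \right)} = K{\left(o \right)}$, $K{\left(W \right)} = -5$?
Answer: $521$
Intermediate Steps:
$l{\left(o \right)} = -5$
$E = -2$
$\left(-4 + l{\left(0 \right)}\right) E - -503 = \left(-4 - 5\right) \left(-2\right) - -503 = \left(-9\right) \left(-2\right) + 503 = 18 + 503 = 521$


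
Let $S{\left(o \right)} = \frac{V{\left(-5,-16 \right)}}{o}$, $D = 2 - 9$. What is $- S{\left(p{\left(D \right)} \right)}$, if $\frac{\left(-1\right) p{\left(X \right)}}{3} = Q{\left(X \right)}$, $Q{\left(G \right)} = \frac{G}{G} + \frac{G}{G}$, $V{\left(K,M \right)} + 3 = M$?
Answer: $- \frac{19}{6} \approx -3.1667$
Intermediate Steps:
$V{\left(K,M \right)} = -3 + M$
$D = -7$ ($D = 2 - 9 = -7$)
$Q{\left(G \right)} = 2$ ($Q{\left(G \right)} = 1 + 1 = 2$)
$p{\left(X \right)} = -6$ ($p{\left(X \right)} = \left(-3\right) 2 = -6$)
$S{\left(o \right)} = - \frac{19}{o}$ ($S{\left(o \right)} = \frac{-3 - 16}{o} = - \frac{19}{o}$)
$- S{\left(p{\left(D \right)} \right)} = - \frac{-19}{-6} = - \frac{\left(-19\right) \left(-1\right)}{6} = \left(-1\right) \frac{19}{6} = - \frac{19}{6}$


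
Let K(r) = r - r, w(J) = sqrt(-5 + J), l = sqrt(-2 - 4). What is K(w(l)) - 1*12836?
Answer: -12836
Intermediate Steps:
l = I*sqrt(6) (l = sqrt(-6) = I*sqrt(6) ≈ 2.4495*I)
K(r) = 0
K(w(l)) - 1*12836 = 0 - 1*12836 = 0 - 12836 = -12836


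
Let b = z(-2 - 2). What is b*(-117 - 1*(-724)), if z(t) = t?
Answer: -2428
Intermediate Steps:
b = -4 (b = -2 - 2 = -4)
b*(-117 - 1*(-724)) = -4*(-117 - 1*(-724)) = -4*(-117 + 724) = -4*607 = -2428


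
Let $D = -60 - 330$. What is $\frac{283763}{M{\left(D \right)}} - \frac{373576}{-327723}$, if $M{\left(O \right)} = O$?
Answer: $- \frac{10316663001}{14201330} \approx -726.46$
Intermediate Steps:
$D = -390$
$\frac{283763}{M{\left(D \right)}} - \frac{373576}{-327723} = \frac{283763}{-390} - \frac{373576}{-327723} = 283763 \left(- \frac{1}{390}\right) - - \frac{373576}{327723} = - \frac{283763}{390} + \frac{373576}{327723} = - \frac{10316663001}{14201330}$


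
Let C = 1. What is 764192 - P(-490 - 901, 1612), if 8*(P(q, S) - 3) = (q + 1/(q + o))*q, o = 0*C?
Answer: 2089315/4 ≈ 5.2233e+5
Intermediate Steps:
o = 0 (o = 0*1 = 0)
P(q, S) = 3 + q*(q + 1/q)/8 (P(q, S) = 3 + ((q + 1/(q + 0))*q)/8 = 3 + ((q + 1/q)*q)/8 = 3 + (q*(q + 1/q))/8 = 3 + q*(q + 1/q)/8)
764192 - P(-490 - 901, 1612) = 764192 - (25/8 + (-490 - 901)²/8) = 764192 - (25/8 + (⅛)*(-1391)²) = 764192 - (25/8 + (⅛)*1934881) = 764192 - (25/8 + 1934881/8) = 764192 - 1*967453/4 = 764192 - 967453/4 = 2089315/4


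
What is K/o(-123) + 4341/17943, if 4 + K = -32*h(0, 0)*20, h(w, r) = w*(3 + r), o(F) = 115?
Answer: 142481/687815 ≈ 0.20715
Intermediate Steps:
K = -4 (K = -4 - 0*(3 + 0)*20 = -4 - 0*3*20 = -4 - 32*0*20 = -4 + 0*20 = -4 + 0 = -4)
K/o(-123) + 4341/17943 = -4/115 + 4341/17943 = -4*1/115 + 4341*(1/17943) = -4/115 + 1447/5981 = 142481/687815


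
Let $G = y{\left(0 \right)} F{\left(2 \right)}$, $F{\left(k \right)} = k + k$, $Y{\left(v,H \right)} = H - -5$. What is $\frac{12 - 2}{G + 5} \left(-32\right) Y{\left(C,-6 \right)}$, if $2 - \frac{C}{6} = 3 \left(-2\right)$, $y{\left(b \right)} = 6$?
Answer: $\frac{320}{29} \approx 11.034$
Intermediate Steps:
$C = 48$ ($C = 12 - 6 \cdot 3 \left(-2\right) = 12 - -36 = 12 + 36 = 48$)
$Y{\left(v,H \right)} = 5 + H$ ($Y{\left(v,H \right)} = H + 5 = 5 + H$)
$F{\left(k \right)} = 2 k$
$G = 24$ ($G = 6 \cdot 2 \cdot 2 = 6 \cdot 4 = 24$)
$\frac{12 - 2}{G + 5} \left(-32\right) Y{\left(C,-6 \right)} = \frac{12 - 2}{24 + 5} \left(-32\right) \left(5 - 6\right) = \frac{10}{29} \left(-32\right) \left(-1\right) = \left(- \frac{320}{29}\right) \left(-1\right) = \frac{320}{29}$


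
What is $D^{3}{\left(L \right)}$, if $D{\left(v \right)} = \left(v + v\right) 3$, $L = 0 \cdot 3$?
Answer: $0$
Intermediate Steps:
$L = 0$
$D{\left(v \right)} = 6 v$ ($D{\left(v \right)} = 2 v 3 = 6 v$)
$D^{3}{\left(L \right)} = \left(6 \cdot 0\right)^{3} = 0^{3} = 0$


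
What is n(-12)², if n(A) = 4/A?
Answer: ⅑ ≈ 0.11111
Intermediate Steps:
n(-12)² = (4/(-12))² = (4*(-1/12))² = (-⅓)² = ⅑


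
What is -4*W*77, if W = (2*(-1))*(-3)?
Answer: -1848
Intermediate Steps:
W = 6 (W = -2*(-3) = 6)
-4*W*77 = -4*6*77 = -24*77 = -1848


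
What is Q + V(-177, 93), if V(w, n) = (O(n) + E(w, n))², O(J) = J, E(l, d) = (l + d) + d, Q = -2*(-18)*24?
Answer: 11268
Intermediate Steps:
Q = 864 (Q = 36*24 = 864)
E(l, d) = l + 2*d (E(l, d) = (d + l) + d = l + 2*d)
V(w, n) = (w + 3*n)² (V(w, n) = (n + (w + 2*n))² = (w + 3*n)²)
Q + V(-177, 93) = 864 + (-177 + 3*93)² = 864 + (-177 + 279)² = 864 + 102² = 864 + 10404 = 11268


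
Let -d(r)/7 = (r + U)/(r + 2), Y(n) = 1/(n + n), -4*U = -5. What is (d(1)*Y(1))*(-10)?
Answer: 105/4 ≈ 26.250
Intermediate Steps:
U = 5/4 (U = -¼*(-5) = 5/4 ≈ 1.2500)
Y(n) = 1/(2*n)
d(r) = -7*(5/4 + r)/(2 + r) (d(r) = -7*(r + 5/4)/(r + 2) = -7*(5/4 + r)/(2 + r))
(d(1)*Y(1))*(-10) = ((7*(-5 - 4*1)/(4*(2 + 1)))*((½)/1))*(-10) = (((7/4)*(-5 - 4)/3)*((½)*1))*(-10) = (((7/4)*(⅓)*(-9))*(½))*(-10) = -21/4*½*(-10) = -21/8*(-10) = 105/4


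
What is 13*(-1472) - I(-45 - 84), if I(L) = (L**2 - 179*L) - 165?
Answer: -58703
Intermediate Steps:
I(L) = -165 + L**2 - 179*L
13*(-1472) - I(-45 - 84) = 13*(-1472) - (-165 + (-45 - 84)**2 - 179*(-45 - 84)) = -19136 - (-165 + (-129)**2 - 179*(-129)) = -19136 - (-165 + 16641 + 23091) = -19136 - 1*39567 = -19136 - 39567 = -58703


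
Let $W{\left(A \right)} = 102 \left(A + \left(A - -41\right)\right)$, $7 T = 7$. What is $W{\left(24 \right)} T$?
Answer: $9078$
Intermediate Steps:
$T = 1$ ($T = \frac{1}{7} \cdot 7 = 1$)
$W{\left(A \right)} = 4182 + 204 A$ ($W{\left(A \right)} = 102 \left(A + \left(A + 41\right)\right) = 102 \left(A + \left(41 + A\right)\right) = 102 \left(41 + 2 A\right) = 4182 + 204 A$)
$W{\left(24 \right)} T = \left(4182 + 204 \cdot 24\right) 1 = \left(4182 + 4896\right) 1 = 9078 \cdot 1 = 9078$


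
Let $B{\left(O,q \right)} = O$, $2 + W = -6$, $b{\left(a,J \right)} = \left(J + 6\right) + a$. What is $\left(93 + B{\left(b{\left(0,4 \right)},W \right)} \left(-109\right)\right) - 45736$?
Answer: $-46733$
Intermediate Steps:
$b{\left(a,J \right)} = 6 + J + a$ ($b{\left(a,J \right)} = \left(6 + J\right) + a = 6 + J + a$)
$W = -8$ ($W = -2 - 6 = -8$)
$\left(93 + B{\left(b{\left(0,4 \right)},W \right)} \left(-109\right)\right) - 45736 = \left(93 + \left(6 + 4 + 0\right) \left(-109\right)\right) - 45736 = \left(93 + 10 \left(-109\right)\right) - 45736 = \left(93 - 1090\right) - 45736 = -997 - 45736 = -46733$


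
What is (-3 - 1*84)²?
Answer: 7569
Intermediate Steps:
(-3 - 1*84)² = (-3 - 84)² = (-87)² = 7569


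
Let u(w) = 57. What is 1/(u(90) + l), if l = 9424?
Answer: 1/9481 ≈ 0.00010547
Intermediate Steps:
1/(u(90) + l) = 1/(57 + 9424) = 1/9481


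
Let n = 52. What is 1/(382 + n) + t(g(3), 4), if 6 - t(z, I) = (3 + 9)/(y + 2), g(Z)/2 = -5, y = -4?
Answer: 5209/434 ≈ 12.002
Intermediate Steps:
g(Z) = -10 (g(Z) = 2*(-5) = -10)
t(z, I) = 12 (t(z, I) = 6 - (3 + 9)/(-4 + 2) = 6 - 12/(-2) = 6 - 12*(-1)/2 = 6 - 1*(-6) = 6 + 6 = 12)
1/(382 + n) + t(g(3), 4) = 1/(382 + 52) + 12 = 1/434 + 12 = 5209/434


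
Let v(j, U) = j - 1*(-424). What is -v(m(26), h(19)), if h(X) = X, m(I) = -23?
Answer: -401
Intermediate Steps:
v(j, U) = 424 + j (v(j, U) = j + 424 = 424 + j)
-v(m(26), h(19)) = -(424 - 23) = -1*401 = -401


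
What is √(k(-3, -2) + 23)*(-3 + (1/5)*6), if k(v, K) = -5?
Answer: -27*√2/5 ≈ -7.6367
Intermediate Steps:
√(k(-3, -2) + 23)*(-3 + (1/5)*6) = √(-5 + 23)*(-3 + (1/5)*6) = √18*(-3 + (1*(⅕))*6) = (3*√2)*(-3 + (⅕)*6) = (3*√2)*(-3 + 6/5) = (3*√2)*(-9/5) = -27*√2/5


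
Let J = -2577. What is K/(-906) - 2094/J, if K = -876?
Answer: 230812/129709 ≈ 1.7795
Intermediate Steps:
K/(-906) - 2094/J = -876/(-906) - 2094/(-2577) = -876*(-1/906) - 2094*(-1/2577) = 146/151 + 698/859 = 230812/129709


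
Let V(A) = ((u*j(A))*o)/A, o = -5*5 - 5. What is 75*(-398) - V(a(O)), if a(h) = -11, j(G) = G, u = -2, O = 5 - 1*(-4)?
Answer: -29910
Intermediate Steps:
O = 9 (O = 5 + 4 = 9)
o = -30 (o = -25 - 5 = -30)
V(A) = 60 (V(A) = (-2*A*(-30))/A = (60*A)/A = 60)
75*(-398) - V(a(O)) = 75*(-398) - 1*60 = -29850 - 60 = -29910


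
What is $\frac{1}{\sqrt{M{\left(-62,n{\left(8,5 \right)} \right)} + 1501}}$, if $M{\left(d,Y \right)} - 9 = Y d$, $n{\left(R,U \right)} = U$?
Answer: $\frac{\sqrt{3}}{60} \approx 0.028868$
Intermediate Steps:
$M{\left(d,Y \right)} = 9 + Y d$
$\frac{1}{\sqrt{M{\left(-62,n{\left(8,5 \right)} \right)} + 1501}} = \frac{1}{\sqrt{\left(9 + 5 \left(-62\right)\right) + 1501}} = \frac{1}{\sqrt{\left(9 - 310\right) + 1501}} = \frac{1}{\sqrt{-301 + 1501}} = \frac{1}{\sqrt{1200}} = \frac{1}{20 \sqrt{3}} = \frac{\sqrt{3}}{60}$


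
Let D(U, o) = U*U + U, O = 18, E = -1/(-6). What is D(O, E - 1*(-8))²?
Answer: 116964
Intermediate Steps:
E = ⅙ (E = -1*(-⅙) = ⅙ ≈ 0.16667)
D(U, o) = U + U² (D(U, o) = U² + U = U + U²)
D(O, E - 1*(-8))² = (18*(1 + 18))² = (18*19)² = 342² = 116964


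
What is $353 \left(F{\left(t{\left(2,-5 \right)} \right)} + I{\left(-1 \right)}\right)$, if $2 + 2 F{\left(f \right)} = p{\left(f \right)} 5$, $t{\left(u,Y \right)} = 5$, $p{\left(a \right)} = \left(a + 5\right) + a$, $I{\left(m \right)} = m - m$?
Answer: $\frac{25769}{2} \approx 12885.0$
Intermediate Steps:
$I{\left(m \right)} = 0$
$p{\left(a \right)} = 5 + 2 a$ ($p{\left(a \right)} = \left(5 + a\right) + a = 5 + 2 a$)
$F{\left(f \right)} = \frac{23}{2} + 5 f$ ($F{\left(f \right)} = -1 + \frac{\left(5 + 2 f\right) 5}{2} = -1 + \frac{25 + 10 f}{2} = -1 + \left(\frac{25}{2} + 5 f\right) = \frac{23}{2} + 5 f$)
$353 \left(F{\left(t{\left(2,-5 \right)} \right)} + I{\left(-1 \right)}\right) = 353 \left(\left(\frac{23}{2} + 5 \cdot 5\right) + 0\right) = 353 \left(\left(\frac{23}{2} + 25\right) + 0\right) = 353 \left(\frac{73}{2} + 0\right) = 353 \cdot \frac{73}{2} = \frac{25769}{2}$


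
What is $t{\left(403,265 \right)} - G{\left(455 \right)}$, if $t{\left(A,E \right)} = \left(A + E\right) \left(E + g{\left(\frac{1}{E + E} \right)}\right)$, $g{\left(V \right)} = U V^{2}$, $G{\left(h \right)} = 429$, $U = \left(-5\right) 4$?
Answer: $\frac{2480219927}{14045} \approx 1.7659 \cdot 10^{5}$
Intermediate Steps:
$U = -20$
$g{\left(V \right)} = - 20 V^{2}$
$t{\left(A,E \right)} = \left(A + E\right) \left(E - \frac{5}{E^{2}}\right)$ ($t{\left(A,E \right)} = \left(A + E\right) \left(E - 20 \left(\frac{1}{E + E}\right)^{2}\right) = \left(A + E\right) \left(E - 20 \left(\frac{1}{2 E}\right)^{2}\right) = \left(A + E\right) \left(E - 20 \frac{1}{4 E^{2}}\right) = \left(A + E\right) \left(E - \frac{5}{E^{2}}\right)$)
$t{\left(403,265 \right)} - G{\left(455 \right)} = \frac{\left(-5\right) 403 - 1325 + 265^{3} \left(403 + 265\right)}{70225} - 429 = \frac{-2015 - 1325 + 18609625 \cdot 668}{70225} - 429 = \frac{-2015 - 1325 + 12431229500}{70225} - 429 = \frac{1}{70225} \cdot 12431226160 - 429 = \frac{2486245232}{14045} - 429 = \frac{2480219927}{14045}$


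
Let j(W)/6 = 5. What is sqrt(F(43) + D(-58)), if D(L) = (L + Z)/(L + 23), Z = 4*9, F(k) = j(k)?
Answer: 4*sqrt(2345)/35 ≈ 5.5343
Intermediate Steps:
j(W) = 30 (j(W) = 6*5 = 30)
F(k) = 30
Z = 36
D(L) = (36 + L)/(23 + L) (D(L) = (L + 36)/(L + 23) = (36 + L)/(23 + L))
sqrt(F(43) + D(-58)) = sqrt(30 + (36 - 58)/(23 - 58)) = sqrt(30 - 22/(-35)) = sqrt(30 - 1/35*(-22)) = sqrt(30 + 22/35) = sqrt(1072/35) = 4*sqrt(2345)/35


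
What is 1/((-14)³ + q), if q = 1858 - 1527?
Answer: -1/2413 ≈ -0.00041442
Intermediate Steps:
q = 331
1/((-14)³ + q) = 1/((-14)³ + 331) = 1/(-2744 + 331) = 1/(-2413) = -1/2413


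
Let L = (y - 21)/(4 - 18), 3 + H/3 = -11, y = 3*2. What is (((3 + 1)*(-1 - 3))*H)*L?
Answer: 720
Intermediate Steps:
y = 6
H = -42 (H = -9 + 3*(-11) = -9 - 33 = -42)
L = 15/14 (L = (6 - 21)/(4 - 18) = -15/(-14) = -15*(-1/14) = 15/14 ≈ 1.0714)
(((3 + 1)*(-1 - 3))*H)*L = (((3 + 1)*(-1 - 3))*(-42))*(15/14) = ((4*(-4))*(-42))*(15/14) = -16*(-42)*(15/14) = 672*(15/14) = 720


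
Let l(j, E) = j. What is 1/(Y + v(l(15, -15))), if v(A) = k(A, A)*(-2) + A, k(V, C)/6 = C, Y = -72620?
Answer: -1/72785 ≈ -1.3739e-5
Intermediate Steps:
k(V, C) = 6*C
v(A) = -11*A (v(A) = (6*A)*(-2) + A = -12*A + A = -11*A)
1/(Y + v(l(15, -15))) = 1/(-72620 - 11*15) = 1/(-72620 - 165) = 1/(-72785) = -1/72785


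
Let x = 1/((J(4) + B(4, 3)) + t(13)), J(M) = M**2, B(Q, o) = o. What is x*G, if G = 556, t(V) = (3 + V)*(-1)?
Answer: 556/3 ≈ 185.33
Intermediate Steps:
t(V) = -3 - V
x = 1/3 (x = 1/((4**2 + 3) + (-3 - 1*13)) = 1/((16 + 3) + (-3 - 13)) = 1/(19 - 16) = 1/3 ≈ 0.33333)
x*G = (1/3)*556 = 556/3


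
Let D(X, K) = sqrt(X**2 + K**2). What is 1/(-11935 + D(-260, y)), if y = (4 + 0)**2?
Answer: -11935/142376369 - 4*sqrt(4241)/142376369 ≈ -8.5657e-5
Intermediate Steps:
y = 16 (y = 4**2 = 16)
D(X, K) = sqrt(K**2 + X**2)
1/(-11935 + D(-260, y)) = 1/(-11935 + sqrt(16**2 + (-260)**2)) = 1/(-11935 + sqrt(256 + 67600)) = 1/(-11935 + sqrt(67856)) = 1/(-11935 + 4*sqrt(4241))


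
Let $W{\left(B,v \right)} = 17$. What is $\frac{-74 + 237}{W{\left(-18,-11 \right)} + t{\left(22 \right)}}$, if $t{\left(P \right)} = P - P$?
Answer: $\frac{163}{17} \approx 9.5882$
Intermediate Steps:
$t{\left(P \right)} = 0$
$\frac{-74 + 237}{W{\left(-18,-11 \right)} + t{\left(22 \right)}} = \frac{-74 + 237}{17 + 0} = \frac{163}{17}$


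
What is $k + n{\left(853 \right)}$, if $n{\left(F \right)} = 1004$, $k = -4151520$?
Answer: $-4150516$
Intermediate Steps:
$k + n{\left(853 \right)} = -4151520 + 1004 = -4150516$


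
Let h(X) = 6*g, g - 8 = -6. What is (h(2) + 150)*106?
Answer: 17172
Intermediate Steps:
g = 2 (g = 8 - 6 = 2)
h(X) = 12 (h(X) = 6*2 = 12)
(h(2) + 150)*106 = (12 + 150)*106 = 162*106 = 17172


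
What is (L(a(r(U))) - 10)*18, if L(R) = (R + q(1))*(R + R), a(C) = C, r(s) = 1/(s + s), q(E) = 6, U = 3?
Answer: -143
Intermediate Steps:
r(s) = 1/(2*s)
L(R) = 2*R*(6 + R) (L(R) = (R + 6)*(R + R) = (6 + R)*(2*R) = 2*R*(6 + R))
(L(a(r(U))) - 10)*18 = (2*((½)/3)*(6 + (½)/3) - 10)*18 = (2*((½)*(⅓))*(6 + (½)*(⅓)) - 10)*18 = (2*(⅙)*(6 + ⅙) - 10)*18 = (2*(⅙)*(37/6) - 10)*18 = (37/18 - 10)*18 = -143/18*18 = -143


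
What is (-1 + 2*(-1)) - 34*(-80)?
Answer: 2717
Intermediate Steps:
(-1 + 2*(-1)) - 34*(-80) = (-1 - 2) + 2720 = -3 + 2720 = 2717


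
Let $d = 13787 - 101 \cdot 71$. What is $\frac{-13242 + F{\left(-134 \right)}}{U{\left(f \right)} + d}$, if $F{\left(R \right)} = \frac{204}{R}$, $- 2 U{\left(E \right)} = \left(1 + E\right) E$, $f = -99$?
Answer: $- \frac{887316}{118255} \approx -7.5034$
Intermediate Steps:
$d = 6616$ ($d = 13787 - 7171 = 6616$)
$U{\left(E \right)} = - \frac{E \left(1 + E\right)}{2}$ ($U{\left(E \right)} = - \frac{\left(1 + E\right) E}{2} = - \frac{E \left(1 + E\right)}{2}$)
$\frac{-13242 + F{\left(-134 \right)}}{U{\left(f \right)} + d} = \frac{-13242 + \frac{204}{-134}}{\left(- \frac{1}{2}\right) \left(-99\right) \left(1 - 99\right) + 6616} = \frac{-13242 + 204 \left(- \frac{1}{134}\right)}{\left(- \frac{1}{2}\right) \left(-99\right) \left(-98\right) + 6616} = \frac{-13242 - \frac{102}{67}}{-4851 + 6616} = - \frac{887316}{67 \cdot 1765} = \left(- \frac{887316}{67}\right) \frac{1}{1765} = - \frac{887316}{118255}$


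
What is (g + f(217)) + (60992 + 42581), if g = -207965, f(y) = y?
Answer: -104175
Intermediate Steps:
(g + f(217)) + (60992 + 42581) = (-207965 + 217) + (60992 + 42581) = -207748 + 103573 = -104175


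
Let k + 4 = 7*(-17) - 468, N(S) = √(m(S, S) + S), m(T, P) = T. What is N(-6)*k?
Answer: -1182*I*√3 ≈ -2047.3*I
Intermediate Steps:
N(S) = √2*√S (N(S) = √(S + S) = √(2*S) = √2*√S)
k = -591 (k = -4 + (7*(-17) - 468) = -4 + (-119 - 468) = -4 - 587 = -591)
N(-6)*k = (√2*√(-6))*(-591) = (√2*(I*√6))*(-591) = (2*I*√3)*(-591) = -1182*I*√3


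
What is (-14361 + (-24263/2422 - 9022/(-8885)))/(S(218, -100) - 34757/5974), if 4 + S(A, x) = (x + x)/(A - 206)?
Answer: 2771053348737501/5107205055365 ≈ 542.58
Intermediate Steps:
S(A, x) = -4 + 2*x/(-206 + A) (S(A, x) = -4 + (x + x)/(A - 206) = -4 + (2*x)/(-206 + A) = -4 + 2*x/(-206 + A))
(-14361 + (-24263/2422 - 9022/(-8885)))/(S(218, -100) - 34757/5974) = (-14361 + (-24263/2422 - 9022/(-8885)))/(2*(412 - 100 - 2*218)/(-206 + 218) - 34757/5974) = (-14361 + (-24263*1/2422 - 9022*(-1/8885)))/(2*(412 - 100 - 436)/12 - 34757*1/5974) = (-14361 + (-24263/2422 + 9022/8885))/(2*(1/12)*(-124) - 34757/5974) = (-14361 - 193725471/21519470)/(-62/3 - 34757/5974) = -309234834141/(21519470*(-474659/17922)) = -309234834141/21519470*(-17922/474659) = 2771053348737501/5107205055365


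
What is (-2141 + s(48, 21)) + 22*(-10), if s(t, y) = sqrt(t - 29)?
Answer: -2361 + sqrt(19) ≈ -2356.6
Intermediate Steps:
s(t, y) = sqrt(-29 + t)
(-2141 + s(48, 21)) + 22*(-10) = (-2141 + sqrt(-29 + 48)) + 22*(-10) = (-2141 + sqrt(19)) - 220 = -2361 + sqrt(19)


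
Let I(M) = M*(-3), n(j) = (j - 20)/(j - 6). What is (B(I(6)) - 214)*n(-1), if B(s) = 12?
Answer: -606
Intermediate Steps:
n(j) = (-20 + j)/(-6 + j)
I(M) = -3*M
(B(I(6)) - 214)*n(-1) = (12 - 214)*((-20 - 1)/(-6 - 1)) = -202*(-21)/(-7) = -(-202)*(-21)/7 = -202*3 = -606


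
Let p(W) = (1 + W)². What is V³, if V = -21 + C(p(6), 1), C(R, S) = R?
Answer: 21952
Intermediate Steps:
V = 28 (V = -21 + (1 + 6)² = -21 + 7² = -21 + 49 = 28)
V³ = 28³ = 21952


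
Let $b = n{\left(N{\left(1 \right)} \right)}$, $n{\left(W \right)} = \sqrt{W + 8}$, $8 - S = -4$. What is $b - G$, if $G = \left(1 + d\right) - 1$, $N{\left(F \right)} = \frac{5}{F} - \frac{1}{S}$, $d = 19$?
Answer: $-19 + \frac{\sqrt{465}}{6} \approx -15.406$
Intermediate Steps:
$S = 12$ ($S = 8 - -4 = 8 + 4 = 12$)
$N{\left(F \right)} = - \frac{1}{12} + \frac{5}{F}$ ($N{\left(F \right)} = \frac{5}{F} - \frac{1}{12} = - \frac{1}{12} + \frac{5}{F}$)
$n{\left(W \right)} = \sqrt{8 + W}$
$G = 19$ ($G = \left(1 + 19\right) - 1 = 20 - 1 = 19$)
$b = \frac{\sqrt{465}}{6}$ ($b = \sqrt{8 + \frac{60 - 1}{12 \cdot 1}} = \sqrt{8 + \frac{1}{12} \cdot 1 \left(60 - 1\right)} = \sqrt{8 + \frac{1}{12} \cdot 1 \cdot 59} = \sqrt{8 + \frac{59}{12}} = \sqrt{\frac{155}{12}} = \frac{\sqrt{465}}{6} \approx 3.594$)
$b - G = \frac{\sqrt{465}}{6} - 19 = -19 + \frac{\sqrt{465}}{6}$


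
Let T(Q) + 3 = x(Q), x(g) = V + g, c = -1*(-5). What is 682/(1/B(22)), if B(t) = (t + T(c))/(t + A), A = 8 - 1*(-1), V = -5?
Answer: 418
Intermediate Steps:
c = 5
x(g) = -5 + g
T(Q) = -8 + Q (T(Q) = -3 + (-5 + Q) = -8 + Q)
A = 9 (A = 8 + 1 = 9)
B(t) = (-3 + t)/(9 + t) (B(t) = (t + (-8 + 5))/(t + 9) = (t - 3)/(9 + t) = (-3 + t)/(9 + t))
682/(1/B(22)) = 682/(1/((-3 + 22)/(9 + 22))) = 682/(1/(19/31)) = 682/(31/19) = 682*(19/31) = 418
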